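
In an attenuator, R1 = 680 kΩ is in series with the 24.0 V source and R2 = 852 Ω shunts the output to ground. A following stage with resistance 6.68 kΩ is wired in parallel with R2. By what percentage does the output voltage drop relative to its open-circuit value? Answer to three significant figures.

The divider's output (Thévenin) resistance is R1‖R2 = 850.9 Ω.
Fractional drop under load = R_th/(R_th + R_L) = 850.9 / (850.9 + 6680) = 0.1130.
So the output falls by 11.3 %.

11.3 %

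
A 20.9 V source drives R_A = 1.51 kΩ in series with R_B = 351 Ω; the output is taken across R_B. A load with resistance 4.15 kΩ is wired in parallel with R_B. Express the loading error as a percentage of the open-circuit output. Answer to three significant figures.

6.42 %

The divider's output (Thévenin) resistance is R_A‖R_B = 284.8 Ω.
Fractional drop under load = R_th/(R_th + R_L) = 284.8 / (284.8 + 4150) = 0.06422.
So the output falls by 6.42 %.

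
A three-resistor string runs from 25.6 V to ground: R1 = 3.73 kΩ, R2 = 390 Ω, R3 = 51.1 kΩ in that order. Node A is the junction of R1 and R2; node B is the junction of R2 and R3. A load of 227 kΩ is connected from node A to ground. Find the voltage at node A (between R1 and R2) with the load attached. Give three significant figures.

V ≈ 23.5 V

Below node A the series string R2+R3 = 51490 Ω sits in parallel with the 227000 Ω load: 41970 Ω.
V_A = 25.6 × 41970/(3730 + 41970) = 23.5 V.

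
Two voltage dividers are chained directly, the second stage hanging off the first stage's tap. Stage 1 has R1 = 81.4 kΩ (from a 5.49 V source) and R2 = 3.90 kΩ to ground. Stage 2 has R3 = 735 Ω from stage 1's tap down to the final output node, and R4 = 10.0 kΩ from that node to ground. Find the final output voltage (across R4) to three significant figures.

V_out ≈ 0.174 V

Stage 2 presents R3+R4 = 10740 Ω as a load on stage 1's tap.
Stage 1's lower leg becomes R2‖(R3+R4) = 2861 Ω, so V_mid = 5.49 × 2861/84260 = 0.1864 V.
Stage 2 is itself unloaded: V_out = V_mid × R4/(R3+R4) = 0.1864 × 10000/10740 = 0.174 V.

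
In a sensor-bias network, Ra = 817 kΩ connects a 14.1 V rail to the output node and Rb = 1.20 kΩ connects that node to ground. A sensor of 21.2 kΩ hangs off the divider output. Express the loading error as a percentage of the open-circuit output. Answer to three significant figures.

The divider's output (Thévenin) resistance is Ra‖Rb = 1.198 kΩ.
Fractional drop under load = R_th/(R_th + R_L) = 1.198 / (1.198 + 21.2) = 0.05350.
So the output falls by 5.35 %.

5.35 %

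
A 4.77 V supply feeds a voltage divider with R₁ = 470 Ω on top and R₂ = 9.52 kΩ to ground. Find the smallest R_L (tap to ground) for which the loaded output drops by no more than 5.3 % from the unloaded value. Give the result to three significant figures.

R_L(min) ≈ 8.00 kΩ

Output resistance R_th = R₁‖R₂ = (470 × 9520)/9990 = 447.9 Ω.
The fractional drop is R_th/(R_th + R_L); requiring this ≤ 0.0530 gives R_L ≥ R_th(1/0.0530 − 1) = 447.9 × 17.87 = 8.00 kΩ.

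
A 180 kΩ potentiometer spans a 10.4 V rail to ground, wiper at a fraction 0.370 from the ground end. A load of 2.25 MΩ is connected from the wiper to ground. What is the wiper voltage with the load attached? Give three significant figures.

V ≈ 3.78 V

The wiper splits the pot into (1−α)R = 113.4 kΩ above and αR = 66.60 kΩ below.
Lower section ‖ load = 64.69 kΩ.
V_wiper = 10.4 × 64.69/(113.4 + 64.69) = 3.78 V.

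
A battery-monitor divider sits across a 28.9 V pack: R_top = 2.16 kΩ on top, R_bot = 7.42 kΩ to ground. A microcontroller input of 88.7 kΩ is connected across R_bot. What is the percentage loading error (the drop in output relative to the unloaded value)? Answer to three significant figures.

The divider's output (Thévenin) resistance is R_top‖R_bot = 1.673 kΩ.
Fractional drop under load = R_th/(R_th + R_L) = 1.673 / (1.673 + 88.7) = 0.01851.
So the output falls by 1.85 %.

1.85 %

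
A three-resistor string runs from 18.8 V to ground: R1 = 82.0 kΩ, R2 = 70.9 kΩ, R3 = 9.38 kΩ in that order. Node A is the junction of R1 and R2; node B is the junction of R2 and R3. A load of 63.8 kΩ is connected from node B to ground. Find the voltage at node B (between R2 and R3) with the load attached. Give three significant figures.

V ≈ 0.954 V

At node B, R3 is in parallel with the load: R3‖R_L = 8.178 kΩ.
Below node A the resistance is R2 + (R3‖R_L) = 79.08 kΩ, so V_A = 18.8 × 79.08/161.1 = 9.229 V.
Then V_B = V_A × (R3‖R_L)/(R2 + R3‖R_L) = 9.229 × 8.178/79.08 = 0.954 V.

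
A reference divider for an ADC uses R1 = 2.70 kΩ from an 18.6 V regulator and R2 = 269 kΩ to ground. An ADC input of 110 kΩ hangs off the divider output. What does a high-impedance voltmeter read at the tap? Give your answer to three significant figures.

The load sits in parallel with R2: R2‖R_L = (269 × 110) / (269 + 110) = 78.07 kΩ.
V_out = 18.6 × 78.07 / (2.70 + 78.07) = 18.6 × 78.07/80.77 = 18.0 V.

V_out ≈ 18.0 V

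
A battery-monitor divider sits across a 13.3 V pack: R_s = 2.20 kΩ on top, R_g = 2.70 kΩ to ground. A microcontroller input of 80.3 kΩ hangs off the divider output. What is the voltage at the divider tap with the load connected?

The load sits in parallel with R_g: R_g‖R_L = (2.70 × 80.3) / (2.70 + 80.3) = 2.612 kΩ.
V_out = 13.3 × 2.612 / (2.20 + 2.612) = 13.3 × 2.612/4.812 = 7.22 V.

V_out ≈ 7.22 V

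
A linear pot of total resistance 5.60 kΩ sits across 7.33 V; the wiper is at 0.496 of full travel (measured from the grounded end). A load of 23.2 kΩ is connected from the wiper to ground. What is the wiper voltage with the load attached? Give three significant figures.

The wiper splits the pot into (1−α)R = 2.822 kΩ above and αR = 2.778 kΩ below.
Lower section ‖ load = 2.481 kΩ.
V_wiper = 7.33 × 2.481/(2.822 + 2.481) = 3.43 V.

V ≈ 3.43 V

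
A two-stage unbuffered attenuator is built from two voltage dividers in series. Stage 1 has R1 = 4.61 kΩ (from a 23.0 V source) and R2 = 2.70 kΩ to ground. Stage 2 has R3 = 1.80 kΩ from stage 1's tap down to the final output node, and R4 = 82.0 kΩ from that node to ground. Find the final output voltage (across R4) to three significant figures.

Stage 2 presents R3+R4 = 83.80 kΩ as a load on stage 1's tap.
Stage 1's lower leg becomes R2‖(R3+R4) = 2.616 kΩ, so V_mid = 23.0 × 2.616/7.226 = 8.326 V.
Stage 2 is itself unloaded: V_out = V_mid × R4/(R3+R4) = 8.326 × 82.0/83.80 = 8.15 V.

V_out ≈ 8.15 V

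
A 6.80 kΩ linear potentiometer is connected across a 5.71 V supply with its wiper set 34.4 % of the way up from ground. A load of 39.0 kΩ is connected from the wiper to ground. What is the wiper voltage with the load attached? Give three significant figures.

V ≈ 1.89 V

The wiper splits the pot into (1−α)R = 4.461 kΩ above and αR = 2.339 kΩ below.
Lower section ‖ load = 2.207 kΩ.
V_wiper = 5.71 × 2.207/(4.461 + 2.207) = 1.89 V.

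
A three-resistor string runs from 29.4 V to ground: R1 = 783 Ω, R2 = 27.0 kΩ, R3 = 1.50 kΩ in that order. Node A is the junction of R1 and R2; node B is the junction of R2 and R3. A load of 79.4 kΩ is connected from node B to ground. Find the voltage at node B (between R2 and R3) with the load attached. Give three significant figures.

V ≈ 1.48 V

At node B, R3 is in parallel with the load: R3‖R_L = 1472 Ω.
Below node A the resistance is R2 + (R3‖R_L) = 28470 Ω, so V_A = 29.4 × 28470/29260 = 28.61 V.
Then V_B = V_A × (R3‖R_L)/(R2 + R3‖R_L) = 28.61 × 1472/28470 = 1.48 V.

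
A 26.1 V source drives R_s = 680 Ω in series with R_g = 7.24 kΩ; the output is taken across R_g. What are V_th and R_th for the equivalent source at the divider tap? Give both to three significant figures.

V_th = 23.9 V, R_th = 622 Ω

V_th is the open-circuit tap voltage: 26.1 × 7240/(680 + 7240) = 23.9 V.
With the supply zeroed, R_s and R_g appear in parallel from the tap: R_th = R_s‖R_g = (680 × 7240)/7920 = 622 Ω.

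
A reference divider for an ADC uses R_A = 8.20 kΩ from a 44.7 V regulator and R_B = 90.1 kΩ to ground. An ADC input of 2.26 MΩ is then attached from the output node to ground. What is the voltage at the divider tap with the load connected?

The load sits in parallel with R_B: R_B‖R_L = (90.1 × 2260) / (90.1 + 2260) = 86.65 kΩ.
V_out = 44.7 × 86.65 / (8.20 + 86.65) = 44.7 × 86.65/94.85 = 40.8 V.
(Unloaded it would have been 41.0 V.)

V_out ≈ 40.8 V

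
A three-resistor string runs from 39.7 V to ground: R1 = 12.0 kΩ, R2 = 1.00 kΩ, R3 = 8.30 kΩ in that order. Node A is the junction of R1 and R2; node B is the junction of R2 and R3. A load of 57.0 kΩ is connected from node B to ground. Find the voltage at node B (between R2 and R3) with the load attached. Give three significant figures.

V ≈ 14.2 V

At node B, R3 is in parallel with the load: R3‖R_L = 7.245 kΩ.
Below node A the resistance is R2 + (R3‖R_L) = 8.245 kΩ, so V_A = 39.7 × 8.245/20.25 = 16.17 V.
Then V_B = V_A × (R3‖R_L)/(R2 + R3‖R_L) = 16.17 × 7.245/8.245 = 14.2 V.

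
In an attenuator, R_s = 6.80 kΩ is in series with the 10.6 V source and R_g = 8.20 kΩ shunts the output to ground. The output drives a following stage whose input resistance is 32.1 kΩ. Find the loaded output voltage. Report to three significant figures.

The load sits in parallel with R_g: R_g‖R_L = (8.20 × 32.1) / (8.20 + 32.1) = 6.532 kΩ.
V_out = 10.6 × 6.532 / (6.80 + 6.532) = 10.6 × 6.532/13.33 = 5.19 V.

V_out ≈ 5.19 V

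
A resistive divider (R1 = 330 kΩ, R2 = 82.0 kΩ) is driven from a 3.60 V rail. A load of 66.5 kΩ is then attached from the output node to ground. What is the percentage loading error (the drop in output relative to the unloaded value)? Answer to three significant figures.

Unloaded V = 3.60 × 82.0/412.0 = 0.7165 V.
Loaded: R2‖R_L = 36.72 kΩ, giving V = 3.60 × 36.72/366.7 = 0.3605 V.
Drop = (0.7165 − 0.3605) / 0.7165 = 49.7 %.

49.7 %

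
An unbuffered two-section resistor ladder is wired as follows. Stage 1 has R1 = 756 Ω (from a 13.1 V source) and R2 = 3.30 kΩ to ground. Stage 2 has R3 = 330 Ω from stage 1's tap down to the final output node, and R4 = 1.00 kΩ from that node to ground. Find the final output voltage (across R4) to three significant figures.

Stage 2 presents R3+R4 = 1330 Ω as a load on stage 1's tap.
Stage 1's lower leg becomes R2‖(R3+R4) = 947.9 Ω, so V_mid = 13.1 × 947.9/1704 = 7.288 V.
Stage 2 is itself unloaded: V_out = V_mid × R4/(R3+R4) = 7.288 × 1000/1330 = 5.48 V.

V_out ≈ 5.48 V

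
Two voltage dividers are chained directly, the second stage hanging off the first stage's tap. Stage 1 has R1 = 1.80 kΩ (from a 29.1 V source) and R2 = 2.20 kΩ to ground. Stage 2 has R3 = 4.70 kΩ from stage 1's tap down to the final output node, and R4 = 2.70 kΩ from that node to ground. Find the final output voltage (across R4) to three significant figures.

Stage 2 presents R3+R4 = 7.400 kΩ as a load on stage 1's tap.
Stage 1's lower leg becomes R2‖(R3+R4) = 1.696 kΩ, so V_mid = 29.1 × 1.696/3.496 = 14.12 V.
Stage 2 is itself unloaded: V_out = V_mid × R4/(R3+R4) = 14.12 × 2.70/7.400 = 5.15 V.

V_out ≈ 5.15 V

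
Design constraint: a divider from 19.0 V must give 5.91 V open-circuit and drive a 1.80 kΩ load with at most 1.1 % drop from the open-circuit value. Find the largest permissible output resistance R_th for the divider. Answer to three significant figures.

R_th ≤ 20.0 Ω

Loading drop = R_th/(R_th + R_L) ≤ 0.0110, so R_th ≤ R_L · ε/(1−ε) = 1.80 kΩ × 0.0110/0.9890 = 20.0 Ω.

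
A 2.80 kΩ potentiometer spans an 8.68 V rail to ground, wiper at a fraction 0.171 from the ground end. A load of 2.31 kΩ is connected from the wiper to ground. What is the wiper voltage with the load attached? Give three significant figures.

The wiper splits the pot into (1−α)R = 2321 Ω above and αR = 478.8 Ω below.
Lower section ‖ load = 396.6 Ω.
V_wiper = 8.68 × 396.6/(2321 + 396.6) = 1.27 V.

V ≈ 1.27 V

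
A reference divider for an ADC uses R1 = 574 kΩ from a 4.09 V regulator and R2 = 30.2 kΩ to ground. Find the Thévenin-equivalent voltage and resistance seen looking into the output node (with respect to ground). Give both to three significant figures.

V_th is the open-circuit tap voltage: 4.09 × 30.2/(574 + 30.2) = 0.204 V.
With the supply zeroed, R1 and R2 appear in parallel from the tap: R_th = R1‖R2 = (574 × 30.2)/604.2 = 28.7 kΩ.

V_th = 0.204 V, R_th = 28.7 kΩ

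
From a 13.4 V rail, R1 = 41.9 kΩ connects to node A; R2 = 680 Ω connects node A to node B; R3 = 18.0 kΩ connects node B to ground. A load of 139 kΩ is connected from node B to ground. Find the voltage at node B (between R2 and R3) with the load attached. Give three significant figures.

V ≈ 3.65 V

At node B, R3 is in parallel with the load: R3‖R_L = 15940 Ω.
Below node A the resistance is R2 + (R3‖R_L) = 16620 Ω, so V_A = 13.4 × 16620/58520 = 3.805 V.
Then V_B = V_A × (R3‖R_L)/(R2 + R3‖R_L) = 3.805 × 15940/16620 = 3.65 V.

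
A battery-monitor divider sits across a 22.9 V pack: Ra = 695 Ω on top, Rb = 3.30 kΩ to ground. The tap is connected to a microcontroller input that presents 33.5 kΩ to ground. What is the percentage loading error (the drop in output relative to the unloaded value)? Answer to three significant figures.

1.68 %

The divider's output (Thévenin) resistance is Ra‖Rb = 574.1 Ω.
Fractional drop under load = R_th/(R_th + R_L) = 574.1 / (574.1 + 33500) = 0.01685.
So the output falls by 1.68 %.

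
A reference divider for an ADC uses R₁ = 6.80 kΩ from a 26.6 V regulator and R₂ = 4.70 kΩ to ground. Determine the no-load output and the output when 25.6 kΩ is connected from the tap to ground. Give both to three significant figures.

Unloaded: 10.9 V; loaded: 9.81 V

Open-circuit: V = 26.6 × 4.70/(6.80 + 4.70) = 10.9 V.
With the load, R₂ becomes R₂‖R_L = 3.971 kΩ, so V = 26.6 × 3.971/10.77 = 9.81 V.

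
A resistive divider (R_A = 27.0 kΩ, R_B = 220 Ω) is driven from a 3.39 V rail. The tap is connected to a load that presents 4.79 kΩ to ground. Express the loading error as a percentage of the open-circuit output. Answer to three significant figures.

4.36 %

The divider's output (Thévenin) resistance is R_A‖R_B = 218.2 Ω.
Fractional drop under load = R_th/(R_th + R_L) = 218.2 / (218.2 + 4790) = 0.04357.
So the output falls by 4.36 %.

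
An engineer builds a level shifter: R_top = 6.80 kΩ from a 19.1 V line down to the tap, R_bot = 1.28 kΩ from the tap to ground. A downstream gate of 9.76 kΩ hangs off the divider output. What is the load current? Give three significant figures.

R_bot‖R_L = 1.132 kΩ; V_out = 19.1 × 1.132/7.932 = 2.725 V.
I_L = V_out / R_L = 2.725 / 9.76 kΩ = 0.279 mA.

I_L ≈ 0.279 mA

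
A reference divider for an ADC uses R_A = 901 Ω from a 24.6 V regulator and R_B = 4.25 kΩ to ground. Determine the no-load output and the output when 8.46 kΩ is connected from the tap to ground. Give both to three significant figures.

Open-circuit: V = 24.6 × 4250/(901 + 4250) = 20.3 V.
With the load, R_B becomes R_B‖R_L = 2829 Ω, so V = 24.6 × 2829/3730 = 18.7 V.

Unloaded: 20.3 V; loaded: 18.7 V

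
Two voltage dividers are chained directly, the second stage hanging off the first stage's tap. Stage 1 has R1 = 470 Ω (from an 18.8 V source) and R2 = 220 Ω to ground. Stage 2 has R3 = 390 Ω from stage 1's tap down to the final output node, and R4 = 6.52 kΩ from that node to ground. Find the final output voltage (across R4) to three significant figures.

Stage 2 presents R3+R4 = 6910 Ω as a load on stage 1's tap.
Stage 1's lower leg becomes R2‖(R3+R4) = 213.2 Ω, so V_mid = 18.8 × 213.2/683.2 = 5.867 V.
Stage 2 is itself unloaded: V_out = V_mid × R4/(R3+R4) = 5.867 × 6520/6910 = 5.54 V.

V_out ≈ 5.54 V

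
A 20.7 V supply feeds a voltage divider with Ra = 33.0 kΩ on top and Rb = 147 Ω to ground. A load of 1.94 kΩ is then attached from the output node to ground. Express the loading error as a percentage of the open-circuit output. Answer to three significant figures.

The divider's output (Thévenin) resistance is Ra‖Rb = 146.3 Ω.
Fractional drop under load = R_th/(R_th + R_L) = 146.3 / (146.3 + 1940) = 0.07015.
So the output falls by 7.01 %.

7.01 %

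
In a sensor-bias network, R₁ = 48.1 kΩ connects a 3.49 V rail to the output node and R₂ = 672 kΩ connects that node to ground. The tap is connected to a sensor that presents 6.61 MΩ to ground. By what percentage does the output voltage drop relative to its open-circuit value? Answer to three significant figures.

0.674 %

The divider's output (Thévenin) resistance is R₁‖R₂ = 44.89 kΩ.
Fractional drop under load = R_th/(R_th + R_L) = 44.89 / (44.89 + 6610) = 0.006745.
So the output falls by 0.674 %.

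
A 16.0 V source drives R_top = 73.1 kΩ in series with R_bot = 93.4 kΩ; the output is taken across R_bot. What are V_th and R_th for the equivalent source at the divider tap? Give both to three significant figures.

V_th = 8.98 V, R_th = 41.0 kΩ

V_th is the open-circuit tap voltage: 16.0 × 93.4/(73.1 + 93.4) = 8.98 V.
With the supply zeroed, R_top and R_bot appear in parallel from the tap: R_th = R_top‖R_bot = (73.1 × 93.4)/166.5 = 41.0 kΩ.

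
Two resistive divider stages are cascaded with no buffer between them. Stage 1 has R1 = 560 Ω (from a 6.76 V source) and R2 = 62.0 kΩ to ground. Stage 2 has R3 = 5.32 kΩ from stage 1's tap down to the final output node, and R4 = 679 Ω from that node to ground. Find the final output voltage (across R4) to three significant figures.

V_out ≈ 0.694 V

Stage 2 presents R3+R4 = 5999 Ω as a load on stage 1's tap.
Stage 1's lower leg becomes R2‖(R3+R4) = 5470 Ω, so V_mid = 6.76 × 5470/6030 = 6.132 V.
Stage 2 is itself unloaded: V_out = V_mid × R4/(R3+R4) = 6.132 × 679/5999 = 0.694 V.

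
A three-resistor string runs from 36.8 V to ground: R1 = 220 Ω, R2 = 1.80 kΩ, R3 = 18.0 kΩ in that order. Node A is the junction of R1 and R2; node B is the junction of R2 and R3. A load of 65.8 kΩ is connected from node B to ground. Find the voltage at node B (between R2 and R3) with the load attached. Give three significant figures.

At node B, R3 is in parallel with the load: R3‖R_L = 14130 Ω.
Below node A the resistance is R2 + (R3‖R_L) = 15930 Ω, so V_A = 36.8 × 15930/16150 = 36.30 V.
Then V_B = V_A × (R3‖R_L)/(R2 + R3‖R_L) = 36.30 × 14130/15930 = 32.2 V.

V ≈ 32.2 V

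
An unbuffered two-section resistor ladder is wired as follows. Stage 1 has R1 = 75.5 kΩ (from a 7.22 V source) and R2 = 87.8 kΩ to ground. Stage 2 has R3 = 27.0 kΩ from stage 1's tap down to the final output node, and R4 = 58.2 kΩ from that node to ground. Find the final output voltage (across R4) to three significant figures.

V_out ≈ 1.80 V

Stage 2 presents R3+R4 = 85.20 kΩ as a load on stage 1's tap.
Stage 1's lower leg becomes R2‖(R3+R4) = 43.24 kΩ, so V_mid = 7.22 × 43.24/118.7 = 2.629 V.
Stage 2 is itself unloaded: V_out = V_mid × R4/(R3+R4) = 2.629 × 58.2/85.20 = 1.80 V.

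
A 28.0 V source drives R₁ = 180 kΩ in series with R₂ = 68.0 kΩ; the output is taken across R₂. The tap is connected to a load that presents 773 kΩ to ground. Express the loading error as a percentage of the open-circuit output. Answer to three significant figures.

The divider's output (Thévenin) resistance is R₁‖R₂ = 49.35 kΩ.
Fractional drop under load = R_th/(R_th + R_L) = 49.35 / (49.35 + 773) = 0.06002.
So the output falls by 6.00 %.

6.00 %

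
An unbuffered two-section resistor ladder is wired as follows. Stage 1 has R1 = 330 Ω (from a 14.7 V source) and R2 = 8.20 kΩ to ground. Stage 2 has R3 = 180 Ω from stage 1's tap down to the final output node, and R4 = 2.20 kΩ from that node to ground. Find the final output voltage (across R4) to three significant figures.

Stage 2 presents R3+R4 = 2380 Ω as a load on stage 1's tap.
Stage 1's lower leg becomes R2‖(R3+R4) = 1845 Ω, so V_mid = 14.7 × 1845/2175 = 12.47 V.
Stage 2 is itself unloaded: V_out = V_mid × R4/(R3+R4) = 12.47 × 2200/2380 = 11.5 V.

V_out ≈ 11.5 V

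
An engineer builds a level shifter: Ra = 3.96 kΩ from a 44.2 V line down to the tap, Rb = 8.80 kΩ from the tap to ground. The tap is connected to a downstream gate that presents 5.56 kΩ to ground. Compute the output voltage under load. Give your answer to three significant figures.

V_out ≈ 20.4 V

The load sits in parallel with Rb: Rb‖R_L = (8.80 × 5.56) / (8.80 + 5.56) = 3.407 kΩ.
V_out = 44.2 × 3.407 / (3.96 + 3.407) = 44.2 × 3.407/7.367 = 20.4 V.
(Unloaded it would have been 30.5 V.)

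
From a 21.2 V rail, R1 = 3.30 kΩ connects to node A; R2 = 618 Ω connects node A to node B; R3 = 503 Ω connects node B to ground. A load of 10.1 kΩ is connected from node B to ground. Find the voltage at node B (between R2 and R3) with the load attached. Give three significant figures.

V ≈ 2.31 V

At node B, R3 is in parallel with the load: R3‖R_L = 479.1 Ω.
Below node A the resistance is R2 + (R3‖R_L) = 1097 Ω, so V_A = 21.2 × 1097/4397 = 5.290 V.
Then V_B = V_A × (R3‖R_L)/(R2 + R3‖R_L) = 5.290 × 479.1/1097 = 2.31 V.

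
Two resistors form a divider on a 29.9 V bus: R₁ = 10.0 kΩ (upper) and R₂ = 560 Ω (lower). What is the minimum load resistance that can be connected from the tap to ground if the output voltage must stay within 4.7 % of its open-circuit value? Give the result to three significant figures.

Output resistance R_th = R₁‖R₂ = (10000 × 560)/10560 = 530.3 Ω.
The fractional drop is R_th/(R_th + R_L); requiring this ≤ 0.0470 gives R_L ≥ R_th(1/0.0470 − 1) = 530.3 × 20.28 = 10.8 kΩ.

R_L(min) ≈ 10.8 kΩ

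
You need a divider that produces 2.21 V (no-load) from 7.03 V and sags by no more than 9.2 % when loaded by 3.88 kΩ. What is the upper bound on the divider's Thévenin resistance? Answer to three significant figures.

R_th ≤ 393 Ω

Loading drop = R_th/(R_th + R_L) ≤ 0.0920, so R_th ≤ R_L · ε/(1−ε) = 3.88 kΩ × 0.0920/0.9080 = 393 Ω.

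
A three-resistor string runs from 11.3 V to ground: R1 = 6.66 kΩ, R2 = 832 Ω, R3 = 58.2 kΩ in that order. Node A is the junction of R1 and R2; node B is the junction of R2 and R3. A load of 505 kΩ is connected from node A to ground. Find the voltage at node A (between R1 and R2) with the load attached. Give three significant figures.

Below node A the series string R2+R3 = 59030 Ω sits in parallel with the 505000 Ω load: 52850 Ω.
V_A = 11.3 × 52850/(6660 + 52850) = 10.0 V.

V ≈ 10.0 V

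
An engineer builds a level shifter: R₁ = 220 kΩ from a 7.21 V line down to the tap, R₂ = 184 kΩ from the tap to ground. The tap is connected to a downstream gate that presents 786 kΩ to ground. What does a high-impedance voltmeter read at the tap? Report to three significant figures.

V_out ≈ 2.91 V

The load sits in parallel with R₂: R₂‖R_L = (184 × 786) / (184 + 786) = 149.1 kΩ.
V_out = 7.21 × 149.1 / (220 + 149.1) = 7.21 × 149.1/369.1 = 2.91 V.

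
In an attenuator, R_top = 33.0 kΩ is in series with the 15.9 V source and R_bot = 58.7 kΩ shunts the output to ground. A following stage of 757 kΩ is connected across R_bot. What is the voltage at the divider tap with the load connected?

The load sits in parallel with R_bot: R_bot‖R_L = (58.7 × 757) / (58.7 + 757) = 54.48 kΩ.
V_out = 15.9 × 54.48 / (33.0 + 54.48) = 15.9 × 54.48/87.48 = 9.90 V.

V_out ≈ 9.90 V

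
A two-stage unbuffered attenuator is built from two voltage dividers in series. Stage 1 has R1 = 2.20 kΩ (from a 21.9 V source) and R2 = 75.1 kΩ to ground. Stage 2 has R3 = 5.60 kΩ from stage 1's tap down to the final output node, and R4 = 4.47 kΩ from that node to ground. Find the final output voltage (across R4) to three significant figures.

Stage 2 presents R3+R4 = 10.07 kΩ as a load on stage 1's tap.
Stage 1's lower leg becomes R2‖(R3+R4) = 8.879 kΩ, so V_mid = 21.9 × 8.879/11.08 = 17.55 V.
Stage 2 is itself unloaded: V_out = V_mid × R4/(R3+R4) = 17.55 × 4.47/10.07 = 7.79 V.

V_out ≈ 7.79 V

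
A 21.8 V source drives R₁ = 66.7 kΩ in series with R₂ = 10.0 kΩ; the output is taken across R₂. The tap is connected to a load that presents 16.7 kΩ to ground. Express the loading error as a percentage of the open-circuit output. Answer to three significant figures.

Unloaded V = 21.8 × 10.0/76.70 = 2.842 V.
Loaded: R₂‖R_L = 6.255 kΩ, giving V = 21.8 × 6.255/72.95 = 1.869 V.
Drop = (2.842 − 1.869) / 2.842 = 34.2 %.

34.2 %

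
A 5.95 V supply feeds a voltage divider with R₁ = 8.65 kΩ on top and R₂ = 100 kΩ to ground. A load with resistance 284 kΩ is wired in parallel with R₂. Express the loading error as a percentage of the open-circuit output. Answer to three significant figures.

2.73 %

The divider's output (Thévenin) resistance is R₁‖R₂ = 7.961 kΩ.
Fractional drop under load = R_th/(R_th + R_L) = 7.961 / (7.961 + 284) = 0.02727.
So the output falls by 2.73 %.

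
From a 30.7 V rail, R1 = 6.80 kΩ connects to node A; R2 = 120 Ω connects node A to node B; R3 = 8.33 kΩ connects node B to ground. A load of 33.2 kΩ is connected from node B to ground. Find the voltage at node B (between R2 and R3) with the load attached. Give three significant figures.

At node B, R3 is in parallel with the load: R3‖R_L = 6659 Ω.
Below node A the resistance is R2 + (R3‖R_L) = 6779 Ω, so V_A = 30.7 × 6779/13580 = 15.33 V.
Then V_B = V_A × (R3‖R_L)/(R2 + R3‖R_L) = 15.33 × 6659/6779 = 15.1 V.

V ≈ 15.1 V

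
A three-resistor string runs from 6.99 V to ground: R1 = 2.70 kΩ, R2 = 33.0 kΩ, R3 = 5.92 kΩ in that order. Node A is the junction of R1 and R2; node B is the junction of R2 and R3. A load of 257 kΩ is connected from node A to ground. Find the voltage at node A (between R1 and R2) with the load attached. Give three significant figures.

Below node A the series string R2+R3 = 38.92 kΩ sits in parallel with the 257 kΩ load: 33.80 kΩ.
V_A = 6.99 × 33.80/(2.70 + 33.80) = 6.47 V.

V ≈ 6.47 V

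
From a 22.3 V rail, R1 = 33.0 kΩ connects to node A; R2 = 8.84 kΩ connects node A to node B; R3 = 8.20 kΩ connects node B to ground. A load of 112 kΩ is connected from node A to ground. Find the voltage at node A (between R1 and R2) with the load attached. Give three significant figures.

V ≈ 6.90 V

Below node A the series string R2+R3 = 17.04 kΩ sits in parallel with the 112 kΩ load: 14.79 kΩ.
V_A = 22.3 × 14.79/(33.0 + 14.79) = 6.90 V.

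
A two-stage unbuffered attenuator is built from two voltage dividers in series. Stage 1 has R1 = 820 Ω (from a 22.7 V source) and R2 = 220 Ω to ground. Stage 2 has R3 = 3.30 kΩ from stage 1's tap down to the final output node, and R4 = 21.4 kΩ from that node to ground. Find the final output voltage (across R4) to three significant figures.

Stage 2 presents R3+R4 = 24700 Ω as a load on stage 1's tap.
Stage 1's lower leg becomes R2‖(R3+R4) = 218.1 Ω, so V_mid = 22.7 × 218.1/1038 = 4.768 V.
Stage 2 is itself unloaded: V_out = V_mid × R4/(R3+R4) = 4.768 × 21400/24700 = 4.13 V.

V_out ≈ 4.13 V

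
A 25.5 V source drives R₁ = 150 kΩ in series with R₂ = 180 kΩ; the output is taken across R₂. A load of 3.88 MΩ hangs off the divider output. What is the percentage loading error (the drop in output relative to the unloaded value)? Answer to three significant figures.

The divider's output (Thévenin) resistance is R₁‖R₂ = 81.82 kΩ.
Fractional drop under load = R_th/(R_th + R_L) = 81.82 / (81.82 + 3880) = 0.02065.
So the output falls by 2.07 %.

2.07 %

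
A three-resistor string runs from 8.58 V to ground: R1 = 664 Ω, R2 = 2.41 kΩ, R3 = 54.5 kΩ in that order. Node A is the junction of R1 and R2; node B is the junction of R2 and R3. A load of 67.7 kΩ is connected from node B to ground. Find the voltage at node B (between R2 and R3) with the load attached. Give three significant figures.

V ≈ 7.79 V

At node B, R3 is in parallel with the load: R3‖R_L = 30190 Ω.
Below node A the resistance is R2 + (R3‖R_L) = 32600 Ω, so V_A = 8.58 × 32600/33270 = 8.409 V.
Then V_B = V_A × (R3‖R_L)/(R2 + R3‖R_L) = 8.409 × 30190/32600 = 7.79 V.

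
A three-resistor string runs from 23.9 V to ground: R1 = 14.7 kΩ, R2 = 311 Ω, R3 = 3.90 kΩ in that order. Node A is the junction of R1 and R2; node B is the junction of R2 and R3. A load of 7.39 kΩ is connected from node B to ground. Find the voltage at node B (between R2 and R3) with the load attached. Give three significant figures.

V ≈ 3.47 V

At node B, R3 is in parallel with the load: R3‖R_L = 2553 Ω.
Below node A the resistance is R2 + (R3‖R_L) = 2864 Ω, so V_A = 23.9 × 2864/17560 = 3.897 V.
Then V_B = V_A × (R3‖R_L)/(R2 + R3‖R_L) = 3.897 × 2553/2864 = 3.47 V.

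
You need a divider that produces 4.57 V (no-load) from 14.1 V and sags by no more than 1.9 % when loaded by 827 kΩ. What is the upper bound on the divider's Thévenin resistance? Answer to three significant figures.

Loading drop = R_th/(R_th + R_L) ≤ 0.0190, so R_th ≤ R_L · ε/(1−ε) = 827 kΩ × 0.0190/0.9810 = 16.0 kΩ.
(Any R1, R2 with R2/(R1+R2) = 0.324 and R1‖R2 ≤ 16.0 kΩ will meet the spec.)

R_th ≤ 16.0 kΩ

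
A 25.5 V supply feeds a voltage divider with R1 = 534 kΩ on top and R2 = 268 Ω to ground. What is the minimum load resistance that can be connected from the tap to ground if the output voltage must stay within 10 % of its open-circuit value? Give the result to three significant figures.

R_L(min) ≈ 2.41 kΩ

Output resistance R_th = R1‖R2 = (534000 × 268)/534300 = 267.9 Ω.
The fractional drop is R_th/(R_th + R_L); requiring this ≤ 0.100 gives R_L ≥ R_th(1/0.100 − 1) = 267.9 × 9.000 = 2.41 kΩ.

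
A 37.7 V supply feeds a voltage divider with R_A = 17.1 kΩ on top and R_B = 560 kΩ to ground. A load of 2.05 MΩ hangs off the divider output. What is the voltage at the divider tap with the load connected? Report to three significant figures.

The load sits in parallel with R_B: R_B‖R_L = (560 × 2050) / (560 + 2050) = 439.8 kΩ.
V_out = 37.7 × 439.8 / (17.1 + 439.8) = 37.7 × 439.8/456.9 = 36.3 V.

V_out ≈ 36.3 V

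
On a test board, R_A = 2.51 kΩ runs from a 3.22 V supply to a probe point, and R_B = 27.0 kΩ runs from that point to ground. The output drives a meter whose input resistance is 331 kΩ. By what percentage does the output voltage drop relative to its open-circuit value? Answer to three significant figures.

0.689 %

The divider's output (Thévenin) resistance is R_A‖R_B = 2.297 kΩ.
Fractional drop under load = R_th/(R_th + R_L) = 2.297 / (2.297 + 331) = 0.006890.
So the output falls by 0.689 %.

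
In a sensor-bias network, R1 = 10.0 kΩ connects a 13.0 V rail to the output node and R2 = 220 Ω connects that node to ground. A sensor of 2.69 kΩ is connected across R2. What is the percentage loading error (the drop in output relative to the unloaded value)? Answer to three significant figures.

The divider's output (Thévenin) resistance is R1‖R2 = 215.3 Ω.
Fractional drop under load = R_th/(R_th + R_L) = 215.3 / (215.3 + 2690) = 0.07409.
So the output falls by 7.41 %.

7.41 %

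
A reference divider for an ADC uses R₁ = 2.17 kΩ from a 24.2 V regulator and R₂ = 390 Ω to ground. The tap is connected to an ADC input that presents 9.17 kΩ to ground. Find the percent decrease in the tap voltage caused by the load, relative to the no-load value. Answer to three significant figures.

3.48 %

The divider's output (Thévenin) resistance is R₁‖R₂ = 330.6 Ω.
Fractional drop under load = R_th/(R_th + R_L) = 330.6 / (330.6 + 9170) = 0.03480.
So the output falls by 3.48 %.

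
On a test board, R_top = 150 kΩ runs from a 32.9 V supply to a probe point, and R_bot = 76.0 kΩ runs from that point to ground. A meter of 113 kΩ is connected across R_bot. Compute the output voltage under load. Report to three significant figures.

V_out ≈ 7.65 V

The load sits in parallel with R_bot: R_bot‖R_L = (76.0 × 113) / (76.0 + 113) = 45.44 kΩ.
V_out = 32.9 × 45.44 / (150 + 45.44) = 32.9 × 45.44/195.4 = 7.65 V.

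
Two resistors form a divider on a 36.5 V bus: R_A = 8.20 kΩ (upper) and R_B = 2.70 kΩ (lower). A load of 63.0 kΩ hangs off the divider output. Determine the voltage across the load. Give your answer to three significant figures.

The load sits in parallel with R_B: R_B‖R_L = (2.70 × 63.0) / (2.70 + 63.0) = 2.589 kΩ.
V_out = 36.5 × 2.589 / (8.20 + 2.589) = 36.5 × 2.589/10.79 = 8.76 V.

V_out ≈ 8.76 V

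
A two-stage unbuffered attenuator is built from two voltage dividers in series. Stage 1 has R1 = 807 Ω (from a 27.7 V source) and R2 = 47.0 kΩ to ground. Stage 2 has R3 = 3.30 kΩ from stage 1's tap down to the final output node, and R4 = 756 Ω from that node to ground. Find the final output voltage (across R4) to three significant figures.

Stage 2 presents R3+R4 = 4056 Ω as a load on stage 1's tap.
Stage 1's lower leg becomes R2‖(R3+R4) = 3734 Ω, so V_mid = 27.7 × 3734/4541 = 22.78 V.
Stage 2 is itself unloaded: V_out = V_mid × R4/(R3+R4) = 22.78 × 756/4056 = 4.25 V.

V_out ≈ 4.25 V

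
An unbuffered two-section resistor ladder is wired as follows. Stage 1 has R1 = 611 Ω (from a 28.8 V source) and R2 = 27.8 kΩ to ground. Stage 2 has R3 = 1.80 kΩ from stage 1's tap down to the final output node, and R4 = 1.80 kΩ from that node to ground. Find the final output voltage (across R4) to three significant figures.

Stage 2 presents R3+R4 = 3600 Ω as a load on stage 1's tap.
Stage 1's lower leg becomes R2‖(R3+R4) = 3187 Ω, so V_mid = 28.8 × 3187/3798 = 24.17 V.
Stage 2 is itself unloaded: V_out = V_mid × R4/(R3+R4) = 24.17 × 1800/3600 = 12.1 V.

V_out ≈ 12.1 V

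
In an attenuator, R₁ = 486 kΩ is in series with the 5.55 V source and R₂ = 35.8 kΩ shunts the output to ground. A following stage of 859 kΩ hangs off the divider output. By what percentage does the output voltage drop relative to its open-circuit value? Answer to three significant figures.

3.74 %

The divider's output (Thévenin) resistance is R₁‖R₂ = 33.34 kΩ.
Fractional drop under load = R_th/(R_th + R_L) = 33.34 / (33.34 + 859) = 0.03737.
So the output falls by 3.74 %.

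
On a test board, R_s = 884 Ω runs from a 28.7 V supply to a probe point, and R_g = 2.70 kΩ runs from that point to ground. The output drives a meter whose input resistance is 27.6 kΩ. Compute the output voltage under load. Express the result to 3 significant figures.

V_out ≈ 21.1 V

The load sits in parallel with R_g: R_g‖R_L = (2700 × 27600) / (2700 + 27600) = 2459 Ω.
V_out = 28.7 × 2459 / (884 + 2459) = 28.7 × 2459/3343 = 21.1 V.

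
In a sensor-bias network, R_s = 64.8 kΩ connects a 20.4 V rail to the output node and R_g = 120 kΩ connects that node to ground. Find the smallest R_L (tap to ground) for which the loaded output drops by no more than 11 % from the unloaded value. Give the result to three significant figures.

Output resistance R_th = R_s‖R_g = (64.8 × 120)/184.8 = 42.08 kΩ.
The fractional drop is R_th/(R_th + R_L); requiring this ≤ 0.110 gives R_L ≥ R_th(1/0.110 − 1) = 42.08 × 8.091 = 340 kΩ.

R_L(min) ≈ 340 kΩ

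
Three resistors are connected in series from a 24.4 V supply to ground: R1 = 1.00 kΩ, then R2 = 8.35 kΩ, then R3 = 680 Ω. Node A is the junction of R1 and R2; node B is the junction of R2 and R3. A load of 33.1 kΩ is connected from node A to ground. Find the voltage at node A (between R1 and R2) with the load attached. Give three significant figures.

V ≈ 21.4 V

Below node A the series string R2+R3 = 9030 Ω sits in parallel with the 33100 Ω load: 7095 Ω.
V_A = 24.4 × 7095/(1000 + 7095) = 21.4 V.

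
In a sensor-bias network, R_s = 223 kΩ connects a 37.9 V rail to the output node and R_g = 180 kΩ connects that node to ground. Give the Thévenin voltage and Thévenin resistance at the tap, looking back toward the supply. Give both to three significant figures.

V_th = 16.9 V, R_th = 99.6 kΩ

V_th is the open-circuit tap voltage: 37.9 × 180/(223 + 180) = 16.9 V.
With the supply zeroed, R_s and R_g appear in parallel from the tap: R_th = R_s‖R_g = (223 × 180)/403.0 = 99.6 kΩ.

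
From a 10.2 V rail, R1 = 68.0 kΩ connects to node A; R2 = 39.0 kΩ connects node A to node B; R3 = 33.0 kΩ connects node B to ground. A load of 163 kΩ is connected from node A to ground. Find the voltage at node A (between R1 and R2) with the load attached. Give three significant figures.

V ≈ 4.32 V

Below node A the series string R2+R3 = 72.00 kΩ sits in parallel with the 163 kΩ load: 49.94 kΩ.
V_A = 10.2 × 49.94/(68.0 + 49.94) = 4.32 V.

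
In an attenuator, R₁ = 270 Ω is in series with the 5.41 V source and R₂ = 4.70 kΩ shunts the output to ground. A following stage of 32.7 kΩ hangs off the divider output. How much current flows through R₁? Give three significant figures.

I ≈ 1.24 mA

R₂‖R_L = 4109 Ω, so the source sees R₁ + R₂‖R_L = 4379 Ω.
I = 5.41 V / 4379 Ω = 1.24 mA.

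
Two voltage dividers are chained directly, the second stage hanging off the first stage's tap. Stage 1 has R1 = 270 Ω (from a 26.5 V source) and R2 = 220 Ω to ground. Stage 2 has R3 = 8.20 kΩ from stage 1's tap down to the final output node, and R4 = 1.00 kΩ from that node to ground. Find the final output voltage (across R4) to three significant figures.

V_out ≈ 1.28 V

Stage 2 presents R3+R4 = 9200 Ω as a load on stage 1's tap.
Stage 1's lower leg becomes R2‖(R3+R4) = 214.9 Ω, so V_mid = 26.5 × 214.9/484.9 = 11.74 V.
Stage 2 is itself unloaded: V_out = V_mid × R4/(R3+R4) = 11.74 × 1000/9200 = 1.28 V.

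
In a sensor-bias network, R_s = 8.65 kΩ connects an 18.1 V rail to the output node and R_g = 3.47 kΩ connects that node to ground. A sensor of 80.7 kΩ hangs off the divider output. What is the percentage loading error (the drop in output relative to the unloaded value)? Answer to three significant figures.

The divider's output (Thévenin) resistance is R_s‖R_g = 2.477 kΩ.
Fractional drop under load = R_th/(R_th + R_L) = 2.477 / (2.477 + 80.7) = 0.02977.
So the output falls by 2.98 %.

2.98 %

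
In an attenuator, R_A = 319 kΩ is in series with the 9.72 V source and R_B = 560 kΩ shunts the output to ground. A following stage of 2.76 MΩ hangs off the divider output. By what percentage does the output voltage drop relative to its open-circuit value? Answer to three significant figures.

The divider's output (Thévenin) resistance is R_A‖R_B = 203.2 kΩ.
Fractional drop under load = R_th/(R_th + R_L) = 203.2 / (203.2 + 2760) = 0.06858.
So the output falls by 6.86 %.

6.86 %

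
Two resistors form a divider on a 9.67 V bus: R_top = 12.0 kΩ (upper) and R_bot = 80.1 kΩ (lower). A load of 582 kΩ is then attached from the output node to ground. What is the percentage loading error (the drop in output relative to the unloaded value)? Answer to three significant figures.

The divider's output (Thévenin) resistance is R_top‖R_bot = 10.44 kΩ.
Fractional drop under load = R_th/(R_th + R_L) = 10.44 / (10.44 + 582) = 0.01762.
So the output falls by 1.76 %.

1.76 %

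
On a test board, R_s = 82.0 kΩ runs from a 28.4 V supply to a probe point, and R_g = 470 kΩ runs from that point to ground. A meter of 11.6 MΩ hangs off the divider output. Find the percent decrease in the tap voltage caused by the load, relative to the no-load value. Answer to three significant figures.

0.598 %

The divider's output (Thévenin) resistance is R_s‖R_g = 69.82 kΩ.
Fractional drop under load = R_th/(R_th + R_L) = 69.82 / (69.82 + 11600) = 0.005983.
So the output falls by 0.598 %.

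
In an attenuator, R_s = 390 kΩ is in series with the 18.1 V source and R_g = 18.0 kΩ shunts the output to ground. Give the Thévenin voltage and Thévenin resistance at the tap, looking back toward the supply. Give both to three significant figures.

V_th = 0.799 V, R_th = 17.2 kΩ

V_th is the open-circuit tap voltage: 18.1 × 18.0/(390 + 18.0) = 0.799 V.
With the supply zeroed, R_s and R_g appear in parallel from the tap: R_th = R_s‖R_g = (390 × 18.0)/408.0 = 17.2 kΩ.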